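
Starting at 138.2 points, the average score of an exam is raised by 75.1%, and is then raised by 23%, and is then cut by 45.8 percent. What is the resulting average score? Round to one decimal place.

Each change multiplies by a factor: 1.751 × 1.23 × 0.542 = 1.16732166.
138.2 × 1.16732166 = 161.323853412 ≈ 161.3.

161.3 points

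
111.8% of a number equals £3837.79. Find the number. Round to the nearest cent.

£3837.79 ÷ 1.118 ≈ £3432.73.

£3432.73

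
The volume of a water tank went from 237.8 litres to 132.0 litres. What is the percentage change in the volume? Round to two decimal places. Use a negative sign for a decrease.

Change: 132.0 − 237.8 = -105.8.
Relative to the original: -105.8 ÷ 237.8 ≈ -44.49%.

-44.49%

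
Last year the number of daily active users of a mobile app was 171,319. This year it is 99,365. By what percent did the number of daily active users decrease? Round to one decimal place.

Change: 99,365 − 171,319 = -71,954.
Relative to the original: -71,954 ÷ 171,319 ≈ -42.0%.
So the number of daily active users decreased by 42.0%.

42.0%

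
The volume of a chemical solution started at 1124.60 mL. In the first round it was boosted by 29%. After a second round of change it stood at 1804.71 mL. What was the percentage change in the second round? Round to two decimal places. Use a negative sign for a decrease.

After the first round: 1124.60 × 1.29 = 1450.734.
Second-round multiplier: 1804.71 ÷ 1450.734 ≈ 1.243998.
That is a change of 24.40%.

24.40%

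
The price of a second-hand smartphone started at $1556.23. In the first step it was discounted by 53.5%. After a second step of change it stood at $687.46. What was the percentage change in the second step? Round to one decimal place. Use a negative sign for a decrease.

-5.0%

After the first step: $1556.23 × 0.465 = $723.64695.
Second-step multiplier: $687.46 ÷ $723.64695 ≈ 0.94999.
That is a change of -5.0%.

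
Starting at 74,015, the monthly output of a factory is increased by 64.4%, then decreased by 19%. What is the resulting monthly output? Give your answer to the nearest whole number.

98,561

Each change multiplies by a factor: 1.644 × 0.81 = 1.33164.
74,015 × 1.33164 = 98561.3346 ≈ 98,561.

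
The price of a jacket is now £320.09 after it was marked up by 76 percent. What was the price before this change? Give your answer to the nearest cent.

£181.87

The overall multiplier applied was 1.76.
So the original price was £320.09 ÷ 1.76 ≈ £181.87.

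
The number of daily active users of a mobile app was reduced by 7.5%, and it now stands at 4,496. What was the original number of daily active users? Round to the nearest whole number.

The overall multiplier applied was 0.925.
So the original number of daily active users was 4,496 ÷ 0.925 ≈ 4,861.

4,861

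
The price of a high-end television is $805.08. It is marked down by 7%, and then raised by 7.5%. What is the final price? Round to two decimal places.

Apply the 7% decrease: $805.08 × 0.93 = $748.7244.
After the 7.5% increase: $748.7244 × 1.075 = $804.87873 ≈ $804.88.

$804.88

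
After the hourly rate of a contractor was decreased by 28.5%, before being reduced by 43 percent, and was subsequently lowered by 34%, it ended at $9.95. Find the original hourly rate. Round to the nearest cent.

Undoing the 34% decrease: $9.95 ÷ 0.66 ≈ $15.075758.
Undoing the 43% decrease: $15.075758 ÷ 0.57 ≈ $26.448698.
Undoing the 28.5% decrease: $26.448698 ÷ 0.715 ≈ $36.99.

$36.99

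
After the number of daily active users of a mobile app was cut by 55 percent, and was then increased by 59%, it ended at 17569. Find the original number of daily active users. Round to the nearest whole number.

The overall multiplier applied was 0.45 × 1.59 = 0.7155.
So the original number of daily active users was 17569 ÷ 0.7155 ≈ 24555.

24555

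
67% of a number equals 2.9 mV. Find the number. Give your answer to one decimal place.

4.3 mV

2.9 mV ÷ 0.67 ≈ 4.3 mV.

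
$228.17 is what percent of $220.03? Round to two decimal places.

103.70%

$228.17 ÷ $220.03 ≈ 103.70%.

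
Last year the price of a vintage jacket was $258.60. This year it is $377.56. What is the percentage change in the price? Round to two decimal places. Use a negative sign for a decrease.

46.00%

Change: $377.56 − $258.60 = $118.96.
Relative to the original: $118.96 ÷ $258.60 ≈ 46.00%.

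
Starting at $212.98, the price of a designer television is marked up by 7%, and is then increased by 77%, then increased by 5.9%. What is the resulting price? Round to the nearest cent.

Each change multiplies by a factor: 1.07 × 1.77 × 1.059 = 2.0056401.
$212.98 × 2.0056401 = $427.161228498 ≈ $427.16.

$427.16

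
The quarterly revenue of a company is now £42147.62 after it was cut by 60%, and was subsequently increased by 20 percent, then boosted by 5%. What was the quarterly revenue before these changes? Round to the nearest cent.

£83626.23

The overall multiplier applied was 0.4 × 1.2 × 1.05 = 0.504.
So the original quarterly revenue was £42147.62 ÷ 0.504 ≈ £83626.23.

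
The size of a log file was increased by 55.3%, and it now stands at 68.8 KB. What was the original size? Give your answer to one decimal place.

The overall multiplier applied was 1.553.
So the original size was 68.8 ÷ 1.553 ≈ 44.3 KB.

44.3 KB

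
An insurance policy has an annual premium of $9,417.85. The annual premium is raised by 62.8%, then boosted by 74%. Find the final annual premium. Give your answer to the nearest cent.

Each change multiplies by a factor: 1.628 × 1.74 = 2.83272.
$9,417.85 × 2.83272 = $26678.132052 ≈ $26,678.13.

$26,678.13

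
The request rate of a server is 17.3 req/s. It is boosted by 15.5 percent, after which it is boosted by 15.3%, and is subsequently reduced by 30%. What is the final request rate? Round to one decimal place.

Each change multiplies by a factor: 1.155 × 1.153 × 0.7 = 0.9322005.
17.3 × 0.9322005 = 16.12706865 ≈ 16.1.

16.1 req/s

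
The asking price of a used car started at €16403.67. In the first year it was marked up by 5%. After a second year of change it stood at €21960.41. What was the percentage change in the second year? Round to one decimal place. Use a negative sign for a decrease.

27.5%

After the first year: €16403.67 × 1.05 = €17223.8535.
Second-year multiplier: €21960.41 ÷ €17223.8535 ≈ 1.275.
That is a change of 27.5%.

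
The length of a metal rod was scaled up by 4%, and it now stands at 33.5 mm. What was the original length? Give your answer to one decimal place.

32.2 mm

The overall multiplier applied was 1.04.
So the original length was 33.5 ÷ 1.04 ≈ 32.2 mm.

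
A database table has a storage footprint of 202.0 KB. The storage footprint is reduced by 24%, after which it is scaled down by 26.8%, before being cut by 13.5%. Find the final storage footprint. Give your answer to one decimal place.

97.2 KB

24% decrease: 202.0 × 0.76 = 153.52.
After the 26.8% decrease: 153.52 × 0.732 = 112.37664.
13.5% decrease: 112.37664 × 0.865 = 97.2057936 ≈ 97.2.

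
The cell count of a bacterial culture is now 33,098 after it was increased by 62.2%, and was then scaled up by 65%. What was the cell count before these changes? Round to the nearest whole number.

12,367

The overall multiplier applied was 1.622 × 1.65 = 2.6763.
So the original cell count was 33,098 ÷ 2.6763 ≈ 12,367.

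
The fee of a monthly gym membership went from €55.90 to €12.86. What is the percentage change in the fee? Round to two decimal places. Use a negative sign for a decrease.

-76.99%

Change: €12.86 − €55.90 = -€43.04.
Relative to the original: -€43.04 ÷ €55.90 ≈ -76.99%.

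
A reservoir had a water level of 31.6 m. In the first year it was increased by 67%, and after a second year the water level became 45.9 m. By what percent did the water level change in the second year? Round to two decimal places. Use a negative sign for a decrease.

After the first year: 31.6 × 1.67 = 52.772.
Second-year multiplier: 45.9 ÷ 52.772 ≈ 0.869779.
That is a change of -13.02%.

-13.02%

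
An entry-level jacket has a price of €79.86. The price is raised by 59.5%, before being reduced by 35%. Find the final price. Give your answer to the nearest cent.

Each change multiplies by a factor: 1.595 × 0.65 = 1.03675.
€79.86 × 1.03675 = €82.794855 ≈ €82.79.

€82.79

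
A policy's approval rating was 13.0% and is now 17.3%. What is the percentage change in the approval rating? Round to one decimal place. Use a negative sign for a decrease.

33.1%

The change is 17.3 − 13.0 = 4.3 percentage points.
Relative to the original 13.0%, that is 4.3 ÷ 13.0 ≈ 33.1%.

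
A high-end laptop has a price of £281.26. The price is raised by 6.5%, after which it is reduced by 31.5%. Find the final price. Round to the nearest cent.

£205.19

Each change multiplies by a factor: 1.065 × 0.685 = 0.729525.
£281.26 × 0.729525 = £205.1862015 ≈ £205.19.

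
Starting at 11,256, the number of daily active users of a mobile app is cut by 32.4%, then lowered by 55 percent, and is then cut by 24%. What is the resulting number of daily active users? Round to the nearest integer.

Each change multiplies by a factor: 0.676 × 0.45 × 0.76 = 0.231192.
11,256 × 0.231192 = 2602.297152 ≈ 2,602.

2,602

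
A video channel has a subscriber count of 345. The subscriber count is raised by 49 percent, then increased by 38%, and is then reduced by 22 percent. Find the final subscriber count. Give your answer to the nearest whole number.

Each change multiplies by a factor: 1.49 × 1.38 × 0.78 = 1.603836.
345 × 1.603836 = 553.32342 ≈ 553.

553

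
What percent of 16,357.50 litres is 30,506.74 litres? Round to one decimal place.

186.5%

30,506.74 litres ÷ 16,357.50 litres ≈ 186.5%.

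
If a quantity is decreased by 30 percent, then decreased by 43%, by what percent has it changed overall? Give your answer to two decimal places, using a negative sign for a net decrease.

-60.10%

A 30% decrease multiplies by 0.7.
Then a 43% decrease: 0.7 × 0.57 = 0.399.
Overall factor 0.399, i.e. -60.10%.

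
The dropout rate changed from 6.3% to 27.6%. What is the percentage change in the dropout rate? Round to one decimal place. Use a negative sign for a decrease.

The change is 27.6 − 6.3 = 21.3 percentage points.
Relative to the original 6.3%, that is 21.3 ÷ 6.3 ≈ 338.1%.

338.1%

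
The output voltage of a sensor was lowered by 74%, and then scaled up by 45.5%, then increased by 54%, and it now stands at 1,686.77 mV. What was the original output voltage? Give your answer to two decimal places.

Undoing the 54% increase: 1,686.77 ÷ 1.54 ≈ 1095.305195.
Undoing the 45.5% increase: 1095.305195 ÷ 1.455 ≈ 752.787076.
Undoing the 74% decrease: 752.787076 ÷ 0.26 ≈ 2,895.33 mV.

2,895.33 mV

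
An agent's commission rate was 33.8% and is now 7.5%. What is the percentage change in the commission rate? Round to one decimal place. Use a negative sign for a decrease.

-77.8%

The change is 7.5 − 33.8 = -26.3 percentage points.
Relative to the original 33.8%, that is -26.3 ÷ 33.8 ≈ -77.8%.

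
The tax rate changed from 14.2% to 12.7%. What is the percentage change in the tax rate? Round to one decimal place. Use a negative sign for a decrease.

The change is 12.7 − 14.2 = -1.5 percentage points.
Relative to the original 14.2%, that is -1.5 ÷ 14.2 ≈ -10.6%.

-10.6%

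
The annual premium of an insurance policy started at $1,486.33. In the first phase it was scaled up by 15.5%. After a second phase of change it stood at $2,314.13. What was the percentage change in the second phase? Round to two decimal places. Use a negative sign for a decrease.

After the first phase: $1,486.33 × 1.155 = $1716.71115.
Second-phase multiplier: $2,314.13 ÷ $1716.71115 ≈ 1.348002.
That is a change of 34.80%.

34.80%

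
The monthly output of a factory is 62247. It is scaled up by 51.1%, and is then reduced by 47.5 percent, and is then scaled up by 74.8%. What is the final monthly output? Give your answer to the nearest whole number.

86314

51.1% increase: 62247 × 1.511 = 94055.217.
47.5% decrease: 94055.217 × 0.525 = 49378.988925.
Apply the 74.8% increase: 49378.988925 × 1.748 = 86314.4726409 ≈ 86314.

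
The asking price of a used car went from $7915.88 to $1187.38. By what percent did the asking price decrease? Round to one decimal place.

85.0%

Change: $1187.38 − $7915.88 = -$6728.50.
Relative to the original: -$6728.50 ÷ $7915.88 ≈ -85.0%.
So the asking price decreased by 85.0%.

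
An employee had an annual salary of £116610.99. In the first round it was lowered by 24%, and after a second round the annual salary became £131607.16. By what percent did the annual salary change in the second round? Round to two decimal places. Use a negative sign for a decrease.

After the first round: £116610.99 × 0.76 = £88624.3524.
Second-round multiplier: £131607.16 ÷ £88624.3524 ≈ 1.485.
That is a change of 48.50%.

48.50%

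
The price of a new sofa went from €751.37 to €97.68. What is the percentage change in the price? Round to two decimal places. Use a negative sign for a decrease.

-87.00%

Change: €97.68 − €751.37 = -€653.69.
Relative to the original: -€653.69 ÷ €751.37 ≈ -87.00%.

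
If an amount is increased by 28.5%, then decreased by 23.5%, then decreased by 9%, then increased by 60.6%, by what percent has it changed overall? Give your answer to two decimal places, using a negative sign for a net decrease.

A 28.5% increase multiplies by 1.285.
Then a 23.5% decrease: 1.285 × 0.765 = 0.983025.
Then a 9% decrease: 0.983025 × 0.91 = 0.89455275.
Then a 60.6% increase: 0.89455275 × 1.606 = 1.4366517165.
Overall factor 1.4366517165, i.e. 43.67%.

43.67%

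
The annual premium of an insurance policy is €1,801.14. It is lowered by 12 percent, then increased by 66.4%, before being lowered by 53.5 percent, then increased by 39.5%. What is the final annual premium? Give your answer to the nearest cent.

Each change multiplies by a factor: 0.88 × 1.664 × 0.465 × 1.395 = 0.949867776.
€1,801.14 × 0.949867776 = €1710.84484606464 ≈ €1,710.84.

€1,710.84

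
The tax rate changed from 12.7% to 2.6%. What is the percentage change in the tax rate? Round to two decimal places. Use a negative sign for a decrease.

The change is 2.6 − 12.7 = -10.1 percentage points.
Relative to the original 12.7%, that is -10.1 ÷ 12.7 ≈ -79.53%.

-79.53%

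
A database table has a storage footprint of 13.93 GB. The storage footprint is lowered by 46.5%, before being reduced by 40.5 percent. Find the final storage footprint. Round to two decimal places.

Each change multiplies by a factor: 0.535 × 0.595 = 0.318325.
13.93 × 0.318325 = 4.43426725 ≈ 4.43.

4.43 GB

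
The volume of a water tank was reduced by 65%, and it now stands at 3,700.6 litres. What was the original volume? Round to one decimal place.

The overall multiplier applied was 0.35.
So the original volume was 3,700.6 ÷ 0.35 ≈ 10,573.1 litres.

10,573.1 litres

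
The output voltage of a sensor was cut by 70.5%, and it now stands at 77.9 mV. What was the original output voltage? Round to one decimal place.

264.1 mV

The overall multiplier applied was 0.295.
So the original output voltage was 77.9 ÷ 0.295 ≈ 264.1 mV.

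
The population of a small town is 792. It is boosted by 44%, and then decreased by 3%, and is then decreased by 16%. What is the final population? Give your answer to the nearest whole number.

929

Each change multiplies by a factor: 1.44 × 0.97 × 0.84 = 1.173312.
792 × 1.173312 = 929.263104 ≈ 929.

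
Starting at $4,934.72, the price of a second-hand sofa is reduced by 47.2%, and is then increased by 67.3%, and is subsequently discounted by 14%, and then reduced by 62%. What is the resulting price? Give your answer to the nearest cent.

Each change multiplies by a factor: 0.528 × 1.673 × 0.86 × 0.38 = 0.2886768192.
$4,934.72 × 0.2886768192 = $1424.539273242624 ≈ $1,424.54.

$1,424.54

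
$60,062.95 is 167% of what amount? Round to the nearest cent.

$35,965.84

$60,062.95 ÷ 1.67 ≈ $35,965.84.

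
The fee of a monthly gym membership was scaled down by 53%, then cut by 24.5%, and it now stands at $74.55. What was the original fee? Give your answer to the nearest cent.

The overall multiplier applied was 0.47 × 0.755 = 0.35485.
So the original fee was $74.55 ÷ 0.35485 ≈ $210.09.

$210.09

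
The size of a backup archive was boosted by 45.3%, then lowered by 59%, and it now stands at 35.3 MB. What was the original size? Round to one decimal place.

The overall multiplier applied was 1.453 × 0.41 = 0.59573.
So the original size was 35.3 ÷ 0.59573 ≈ 59.3 MB.

59.3 MB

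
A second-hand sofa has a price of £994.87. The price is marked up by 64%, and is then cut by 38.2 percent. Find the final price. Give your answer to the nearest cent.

After the 64% increase: £994.87 × 1.64 = £1631.5868.
After the 38.2% decrease: £1631.5868 × 0.618 = £1008.3206424 ≈ £1008.32.

£1008.32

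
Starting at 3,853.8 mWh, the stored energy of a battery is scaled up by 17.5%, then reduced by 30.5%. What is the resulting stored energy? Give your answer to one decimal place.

Each change multiplies by a factor: 1.175 × 0.695 = 0.816625.
3,853.8 × 0.816625 = 3147.109425 ≈ 3,147.1.

3,147.1 mWh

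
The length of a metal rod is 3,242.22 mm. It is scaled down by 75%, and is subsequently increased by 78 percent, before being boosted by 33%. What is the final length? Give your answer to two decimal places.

1,918.91 mm

Each change multiplies by a factor: 0.25 × 1.78 × 1.33 = 0.59185.
3,242.22 × 0.59185 = 1918.907907 ≈ 1,918.91.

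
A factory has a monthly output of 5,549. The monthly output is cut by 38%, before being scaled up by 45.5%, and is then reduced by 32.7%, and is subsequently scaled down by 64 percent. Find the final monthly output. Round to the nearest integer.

Apply the 38% decrease: 5,549 × 0.62 = 3440.38.
Apply the 45.5% increase: 3440.38 × 1.455 = 5005.7529.
32.7% decrease: 5005.7529 × 0.673 = 3368.8717017.
After the 64% decrease: 3368.8717017 × 0.36 = 1212.793812612 ≈ 1,213.

1,213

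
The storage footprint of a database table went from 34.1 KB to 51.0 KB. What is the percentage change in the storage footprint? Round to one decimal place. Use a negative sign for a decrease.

49.6%

Change: 51.0 − 34.1 = 16.9.
Relative to the original: 16.9 ÷ 34.1 ≈ 49.6%.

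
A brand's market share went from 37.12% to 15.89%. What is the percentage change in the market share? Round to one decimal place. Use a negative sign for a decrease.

-57.2%

The change is 15.89 − 37.12 = -21.23 percentage points.
Relative to the original 37.12%, that is -21.23 ÷ 37.12 ≈ -57.2%.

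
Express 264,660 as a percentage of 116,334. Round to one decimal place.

264,660 ÷ 116,334 ≈ 227.5%.

227.5%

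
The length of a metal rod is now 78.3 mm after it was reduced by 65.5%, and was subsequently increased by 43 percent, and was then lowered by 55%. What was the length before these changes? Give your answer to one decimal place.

The overall multiplier applied was 0.345 × 1.43 × 0.45 = 0.2220075.
So the original length was 78.3 ÷ 0.2220075 ≈ 352.7 mm.

352.7 mm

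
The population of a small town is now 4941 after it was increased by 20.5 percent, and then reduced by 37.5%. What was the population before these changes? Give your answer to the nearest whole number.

The overall multiplier applied was 1.205 × 0.625 = 0.753125.
So the original population was 4941 ÷ 0.753125 ≈ 6561.

6561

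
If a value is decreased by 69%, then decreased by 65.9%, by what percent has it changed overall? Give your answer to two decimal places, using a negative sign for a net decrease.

-89.43%

The combined multiplier is 0.31 × 0.341 = 0.10571.
That corresponds to a decrease of 89.43%.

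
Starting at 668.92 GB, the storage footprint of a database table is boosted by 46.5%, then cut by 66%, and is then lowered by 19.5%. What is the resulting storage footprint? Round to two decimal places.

268.22 GB

Each change multiplies by a factor: 1.465 × 0.34 × 0.805 = 0.4009705.
668.92 × 0.4009705 = 268.21718686 ≈ 268.22.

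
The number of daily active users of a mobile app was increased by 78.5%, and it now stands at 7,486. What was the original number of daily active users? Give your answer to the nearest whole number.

4,194

The overall multiplier applied was 1.785.
So the original number of daily active users was 7,486 ÷ 1.785 ≈ 4,194.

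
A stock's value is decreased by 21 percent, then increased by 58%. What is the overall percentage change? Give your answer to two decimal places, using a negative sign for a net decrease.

24.82%

A 21% decrease multiplies by 0.79.
Then a 58% increase: 0.79 × 1.58 = 1.2482.
Overall factor 1.2482, i.e. 24.82%.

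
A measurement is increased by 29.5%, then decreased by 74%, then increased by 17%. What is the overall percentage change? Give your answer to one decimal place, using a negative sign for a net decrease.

The combined multiplier is 1.295 × 0.26 × 1.17 = 0.393939.
That corresponds to a decrease of 60.6%.

-60.6%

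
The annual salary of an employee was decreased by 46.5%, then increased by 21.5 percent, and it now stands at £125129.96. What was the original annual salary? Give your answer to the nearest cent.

Undoing the 21.5% increase: £125129.96 ÷ 1.215 ≈ £102987.621399.
Undoing the 46.5% decrease: £102987.621399 ÷ 0.535 ≈ £192500.23.

£192500.23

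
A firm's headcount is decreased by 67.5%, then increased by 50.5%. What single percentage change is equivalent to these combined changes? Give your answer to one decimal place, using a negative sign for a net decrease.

-51.1%

The combined multiplier is 0.325 × 1.505 = 0.489125.
That corresponds to a decrease of 51.1%.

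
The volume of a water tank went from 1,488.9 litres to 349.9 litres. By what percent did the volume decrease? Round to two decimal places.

76.50%

Change: 349.9 − 1,488.9 = -1,139.0.
Relative to the original: -1,139.0 ÷ 1,488.9 ≈ -76.50%.
So the volume decreased by 76.50%.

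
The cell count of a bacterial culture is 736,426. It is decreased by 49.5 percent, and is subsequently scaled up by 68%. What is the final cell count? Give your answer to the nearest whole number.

After the 49.5% decrease: 736,426 × 0.505 = 371895.13.
68% increase: 371895.13 × 1.68 = 624783.8184 ≈ 624,784.

624,784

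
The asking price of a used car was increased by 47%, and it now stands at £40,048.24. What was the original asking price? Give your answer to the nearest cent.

The overall multiplier applied was 1.47.
So the original asking price was £40,048.24 ÷ 1.47 ≈ £27,243.70.

£27,243.70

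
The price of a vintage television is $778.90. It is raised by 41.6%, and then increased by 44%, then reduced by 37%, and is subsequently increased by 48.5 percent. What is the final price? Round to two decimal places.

$1485.85

Each change multiplies by a factor: 1.416 × 1.44 × 0.63 × 1.485 = 1.907623872.
$778.90 × 1.907623872 = $1485.8482339008 ≈ $1485.85.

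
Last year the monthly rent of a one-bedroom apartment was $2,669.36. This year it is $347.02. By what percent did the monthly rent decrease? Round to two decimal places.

87.00%

Change: $347.02 − $2,669.36 = -$2,322.34.
Relative to the original: -$2,322.34 ÷ $2,669.36 ≈ -87.00%.
So the monthly rent decreased by 87.00%.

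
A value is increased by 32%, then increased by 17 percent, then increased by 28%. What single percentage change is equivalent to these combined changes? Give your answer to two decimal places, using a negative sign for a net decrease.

97.68%

The combined multiplier is 1.32 × 1.17 × 1.28 = 1.976832.
That corresponds to an increase of 97.68%.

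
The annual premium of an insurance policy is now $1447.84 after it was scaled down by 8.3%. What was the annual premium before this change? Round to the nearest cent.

$1578.89

The overall multiplier applied was 0.917.
So the original annual premium was $1447.84 ÷ 0.917 ≈ $1578.89.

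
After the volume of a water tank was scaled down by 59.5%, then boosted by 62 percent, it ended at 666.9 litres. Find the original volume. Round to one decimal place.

The overall multiplier applied was 0.405 × 1.62 = 0.6561.
So the original volume was 666.9 ÷ 0.6561 ≈ 1016.5 litres.

1016.5 litres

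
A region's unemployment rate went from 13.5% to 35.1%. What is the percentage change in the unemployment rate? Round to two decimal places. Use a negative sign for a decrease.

160.00%

The change is 35.1 − 13.5 = 21.6 percentage points.
Relative to the original 13.5%, that is 21.6 ÷ 13.5 = 160.00%.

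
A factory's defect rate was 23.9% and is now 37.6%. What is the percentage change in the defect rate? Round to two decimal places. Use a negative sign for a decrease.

57.32%

The change is 37.6 − 23.9 = 13.7 percentage points.
Relative to the original 23.9%, that is 13.7 ÷ 23.9 ≈ 57.32%.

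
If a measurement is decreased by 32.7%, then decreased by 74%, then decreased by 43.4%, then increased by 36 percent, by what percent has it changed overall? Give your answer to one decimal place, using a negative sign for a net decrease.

-86.5%

The combined multiplier is 0.673 × 0.26 × 0.566 × 1.36 = 0.1346926048.
That corresponds to a decrease of 86.5%.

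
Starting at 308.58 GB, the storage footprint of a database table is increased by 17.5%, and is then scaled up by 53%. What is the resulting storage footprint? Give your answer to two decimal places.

17.5% increase: 308.58 × 1.175 = 362.5815.
After the 53% increase: 362.5815 × 1.53 = 554.749695 ≈ 554.75.

554.75 GB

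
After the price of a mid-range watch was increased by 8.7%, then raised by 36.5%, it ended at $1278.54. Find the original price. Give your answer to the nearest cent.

The overall multiplier applied was 1.087 × 1.365 = 1.483755.
So the original price was $1278.54 ÷ 1.483755 ≈ $861.69.

$861.69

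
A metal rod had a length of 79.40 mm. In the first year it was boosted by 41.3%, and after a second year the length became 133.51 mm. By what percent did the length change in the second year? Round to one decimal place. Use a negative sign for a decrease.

19.0%

After the first year: 79.40 × 1.413 = 112.1922.
Second-year multiplier: 133.51 ÷ 112.1922 ≈ 1.19001.
That is a change of 19.0%.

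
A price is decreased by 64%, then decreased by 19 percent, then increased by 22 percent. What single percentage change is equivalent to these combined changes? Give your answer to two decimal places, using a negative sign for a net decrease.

The combined multiplier is 0.36 × 0.81 × 1.22 = 0.355752.
That corresponds to a decrease of 64.42%.

-64.42%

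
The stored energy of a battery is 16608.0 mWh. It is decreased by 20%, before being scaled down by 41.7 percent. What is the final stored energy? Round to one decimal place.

7746.0 mWh

Each change multiplies by a factor: 0.8 × 0.583 = 0.4664.
16608.0 × 0.4664 = 7745.9712 ≈ 7746.0.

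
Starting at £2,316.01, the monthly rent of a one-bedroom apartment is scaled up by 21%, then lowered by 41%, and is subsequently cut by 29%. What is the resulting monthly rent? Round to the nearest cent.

£1,173.91

Each change multiplies by a factor: 1.21 × 0.59 × 0.71 = 0.506869.
£2,316.01 × 0.506869 = £1173.91367269 ≈ £1,173.91.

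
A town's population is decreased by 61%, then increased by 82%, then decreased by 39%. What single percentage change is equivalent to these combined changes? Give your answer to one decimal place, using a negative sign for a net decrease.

The combined multiplier is 0.39 × 1.82 × 0.61 = 0.432978.
That corresponds to a decrease of 56.7%.

-56.7%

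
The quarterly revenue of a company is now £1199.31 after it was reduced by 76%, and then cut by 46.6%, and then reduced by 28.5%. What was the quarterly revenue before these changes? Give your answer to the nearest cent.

The overall multiplier applied was 0.24 × 0.534 × 0.715 = 0.0916344.
So the original quarterly revenue was £1199.31 ÷ 0.0916344 ≈ £13087.99.

£13087.99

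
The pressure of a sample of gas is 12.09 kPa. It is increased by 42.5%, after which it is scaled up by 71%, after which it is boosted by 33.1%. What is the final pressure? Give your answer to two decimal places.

After the 42.5% increase: 12.09 × 1.425 = 17.22825.
71% increase: 17.22825 × 1.71 = 29.4603075.
Apply the 33.1% increase: 29.4603075 × 1.331 = 39.2116692825 ≈ 39.21.

39.21 kPa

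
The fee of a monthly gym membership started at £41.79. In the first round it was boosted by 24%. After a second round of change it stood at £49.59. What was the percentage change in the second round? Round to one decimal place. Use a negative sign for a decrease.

After the first round: £41.79 × 1.24 = £51.8196.
Second-round multiplier: £49.59 ÷ £51.8196 ≈ 0.95697.
That is a change of -4.3%.

-4.3%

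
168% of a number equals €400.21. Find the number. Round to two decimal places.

€238.22

€400.21 ÷ 1.68 ≈ €238.22.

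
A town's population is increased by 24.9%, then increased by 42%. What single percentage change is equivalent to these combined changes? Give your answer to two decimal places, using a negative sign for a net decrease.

77.36%

The combined multiplier is 1.249 × 1.42 = 1.77358.
That corresponds to an increase of 77.36%.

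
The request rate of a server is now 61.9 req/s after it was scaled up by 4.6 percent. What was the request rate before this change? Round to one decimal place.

59.2 req/s

The overall multiplier applied was 1.046.
So the original request rate was 61.9 ÷ 1.046 ≈ 59.2 req/s.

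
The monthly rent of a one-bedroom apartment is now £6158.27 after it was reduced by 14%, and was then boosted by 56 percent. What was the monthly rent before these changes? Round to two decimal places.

Undoing the 56% increase: £6158.27 ÷ 1.56 ≈ £3947.608974.
Undoing the 14% decrease: £3947.608974 ÷ 0.86 ≈ £4590.24.

£4590.24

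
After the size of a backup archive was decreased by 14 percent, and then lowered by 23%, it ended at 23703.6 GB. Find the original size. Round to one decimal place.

The overall multiplier applied was 0.86 × 0.77 = 0.6622.
So the original size was 23703.6 ÷ 0.6622 ≈ 35795.2 GB.

35795.2 GB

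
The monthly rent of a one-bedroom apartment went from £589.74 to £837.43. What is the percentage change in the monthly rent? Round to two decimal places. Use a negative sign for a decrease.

Change: £837.43 − £589.74 = £247.69.
Relative to the original: £247.69 ÷ £589.74 ≈ 42.00%.

42.00%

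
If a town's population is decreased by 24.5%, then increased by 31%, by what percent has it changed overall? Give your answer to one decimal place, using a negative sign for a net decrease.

-1.1%

A 24.5% decrease multiplies by 0.755.
Then a 31% increase: 0.755 × 1.31 = 0.98905.
Overall factor 0.98905, i.e. -1.1%.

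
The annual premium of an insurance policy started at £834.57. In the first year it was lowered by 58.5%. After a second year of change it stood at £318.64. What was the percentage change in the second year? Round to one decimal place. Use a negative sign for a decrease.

After the first year: £834.57 × 0.415 = £346.34655.
Second-year multiplier: £318.64 ÷ £346.34655 ≈ 0.92.
That is a change of -8.0%.

-8.0%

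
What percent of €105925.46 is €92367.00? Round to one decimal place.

€92367.00 ÷ €105925.46 ≈ 87.2%.

87.2%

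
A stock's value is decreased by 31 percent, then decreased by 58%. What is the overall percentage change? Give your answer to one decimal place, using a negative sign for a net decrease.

A 31% decrease multiplies by 0.69.
Then a 58% decrease: 0.69 × 0.42 = 0.2898.
Overall factor 0.2898, i.e. -71.0%.

-71.0%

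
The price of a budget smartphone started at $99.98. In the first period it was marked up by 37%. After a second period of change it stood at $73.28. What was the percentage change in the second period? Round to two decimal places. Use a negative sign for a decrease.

-46.50%

After the first period: $99.98 × 1.37 = $136.9726.
Second-period multiplier: $73.28 ÷ $136.9726 ≈ 0.534998.
That is a change of -46.50%.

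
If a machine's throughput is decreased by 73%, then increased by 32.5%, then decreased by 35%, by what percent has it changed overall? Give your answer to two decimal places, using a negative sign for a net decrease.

The combined multiplier is 0.27 × 1.325 × 0.65 = 0.2325375.
That corresponds to a decrease of 76.75%.

-76.75%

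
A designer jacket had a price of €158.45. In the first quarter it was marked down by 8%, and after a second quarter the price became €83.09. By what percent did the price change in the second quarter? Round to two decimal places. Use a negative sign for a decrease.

After the first quarter: €158.45 × 0.92 = €145.774.
Second-quarter multiplier: €83.09 ÷ €145.774 ≈ 0.569992.
That is a change of -43.00%.

-43.00%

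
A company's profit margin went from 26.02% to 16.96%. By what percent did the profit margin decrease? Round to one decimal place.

The change is 16.96 − 26.02 = -9.06 percentage points.
Relative to the original 26.02%, that is -9.06 ÷ 26.02 ≈ -34.8%.
So the profit margin fell by 34.8%.

34.8%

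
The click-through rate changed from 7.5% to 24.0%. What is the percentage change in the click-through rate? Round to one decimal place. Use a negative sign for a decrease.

The change is 24.0 − 7.5 = 16.5 percentage points.
Relative to the original 7.5%, that is 16.5 ÷ 7.5 = 220.0%.

220.0%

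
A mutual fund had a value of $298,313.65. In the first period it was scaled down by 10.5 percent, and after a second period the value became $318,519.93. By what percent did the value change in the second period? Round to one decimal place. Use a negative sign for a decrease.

After the first period: $298,313.65 × 0.895 = $266990.71675.
Second-period multiplier: $318,519.93 ÷ $266990.71675 ≈ 1.193.
That is a change of 19.3%.

19.3%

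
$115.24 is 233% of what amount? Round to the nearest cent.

$49.46

$115.24 ÷ 2.33 ≈ $49.46.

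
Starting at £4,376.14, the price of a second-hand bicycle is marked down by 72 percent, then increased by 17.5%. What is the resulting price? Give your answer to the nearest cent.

Each change multiplies by a factor: 0.28 × 1.175 = 0.329.
£4,376.14 × 0.329 = £1439.75006 ≈ £1,439.75.

£1,439.75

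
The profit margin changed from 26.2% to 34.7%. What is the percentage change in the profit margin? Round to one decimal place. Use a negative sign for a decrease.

The change is 34.7 − 26.2 = 8.5 percentage points.
Relative to the original 26.2%, that is 8.5 ÷ 26.2 ≈ 32.4%.

32.4%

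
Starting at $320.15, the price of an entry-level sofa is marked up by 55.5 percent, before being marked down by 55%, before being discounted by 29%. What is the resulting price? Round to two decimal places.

Each change multiplies by a factor: 1.555 × 0.45 × 0.71 = 0.4968225.
$320.15 × 0.4968225 = $159.057723375 ≈ $159.06.

$159.06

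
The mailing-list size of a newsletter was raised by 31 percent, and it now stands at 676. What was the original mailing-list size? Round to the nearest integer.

516

The overall multiplier applied was 1.31.
So the original mailing-list size was 676 ÷ 1.31 ≈ 516.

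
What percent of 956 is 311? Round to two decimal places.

32.53%

311 ÷ 956 ≈ 32.53%.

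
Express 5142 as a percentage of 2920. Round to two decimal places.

176.10%

5142 ÷ 2920 ≈ 176.10%.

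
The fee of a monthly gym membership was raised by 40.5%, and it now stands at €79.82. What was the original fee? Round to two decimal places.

€56.81

The overall multiplier applied was 1.405.
So the original fee was €79.82 ÷ 1.405 ≈ €56.81.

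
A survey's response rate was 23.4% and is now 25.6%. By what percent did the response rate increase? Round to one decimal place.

9.4%

The change is 25.6 − 23.4 = 2.2 percentage points.
Relative to the original 23.4%, that is 2.2 ÷ 23.4 ≈ 9.4%.
So the response rate rose by 9.4%.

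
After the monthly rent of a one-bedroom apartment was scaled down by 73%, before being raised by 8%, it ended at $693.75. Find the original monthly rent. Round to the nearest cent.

$2,379.12

Undoing the 8% increase: $693.75 ÷ 1.08 ≈ $642.361111.
Undoing the 73% decrease: $642.361111 ÷ 0.27 ≈ $2,379.12.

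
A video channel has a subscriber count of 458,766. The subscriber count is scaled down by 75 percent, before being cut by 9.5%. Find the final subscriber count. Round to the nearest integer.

Apply the 75% decrease: 458,766 × 0.25 = 114691.5.
Apply the 9.5% decrease: 114691.5 × 0.905 = 103795.8075 ≈ 103,796.

103,796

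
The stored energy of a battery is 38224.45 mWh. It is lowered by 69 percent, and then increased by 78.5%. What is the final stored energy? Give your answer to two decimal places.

Apply the 69% decrease: 38224.45 × 0.31 = 11849.5795.
78.5% increase: 11849.5795 × 1.785 = 21151.4994075 ≈ 21151.50.

21151.50 mWh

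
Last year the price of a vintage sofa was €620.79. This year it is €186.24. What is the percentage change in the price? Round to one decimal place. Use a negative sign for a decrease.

Change: €186.24 − €620.79 = -€434.55.
Relative to the original: -€434.55 ÷ €620.79 ≈ -70.0%.

-70.0%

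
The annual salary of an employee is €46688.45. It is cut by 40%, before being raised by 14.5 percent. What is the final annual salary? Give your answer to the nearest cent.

€32074.97

Each change multiplies by a factor: 0.6 × 1.145 = 0.687.
€46688.45 × 0.687 = €32074.96515 ≈ €32074.97.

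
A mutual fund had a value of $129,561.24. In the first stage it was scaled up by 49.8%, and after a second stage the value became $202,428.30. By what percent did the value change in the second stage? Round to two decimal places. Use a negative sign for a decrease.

After the first stage: $129,561.24 × 1.498 = $194082.73752.
Second-stage multiplier: $202,428.30 ÷ $194082.73752 ≈ 1.043.
That is a change of 4.30%.

4.30%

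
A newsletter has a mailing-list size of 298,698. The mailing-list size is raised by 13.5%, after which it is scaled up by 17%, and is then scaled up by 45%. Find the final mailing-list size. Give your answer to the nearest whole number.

13.5% increase: 298,698 × 1.135 = 339022.23.
Apply the 17% increase: 339022.23 × 1.17 = 396656.0091.
45% increase: 396656.0091 × 1.45 = 575151.213195 ≈ 575,151.

575,151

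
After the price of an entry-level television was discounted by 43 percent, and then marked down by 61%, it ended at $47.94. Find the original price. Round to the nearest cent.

$215.65

Undoing the 61% decrease: $47.94 ÷ 0.39 ≈ $122.923077.
Undoing the 43% decrease: $122.923077 ÷ 0.57 ≈ $215.65.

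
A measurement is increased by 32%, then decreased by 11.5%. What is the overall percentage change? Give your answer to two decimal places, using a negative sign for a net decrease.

The combined multiplier is 1.32 × 0.885 = 1.1682.
That corresponds to an increase of 16.82%.

16.82%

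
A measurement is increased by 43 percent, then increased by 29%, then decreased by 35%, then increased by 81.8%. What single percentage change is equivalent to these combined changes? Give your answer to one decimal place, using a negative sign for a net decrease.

118.0%

A 43% increase multiplies by 1.43.
Then a 29% increase: 1.43 × 1.29 = 1.8447.
Then a 35% decrease: 1.8447 × 0.65 = 1.199055.
Then an 81.8% increase: 1.199055 × 1.818 = 2.17988199.
Overall factor 2.17988199, i.e. 118.0%.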